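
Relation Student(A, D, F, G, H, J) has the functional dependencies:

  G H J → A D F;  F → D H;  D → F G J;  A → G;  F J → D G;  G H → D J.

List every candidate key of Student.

{D}⁺: D→FGJ adds F, G, J; F→DH adds H; GHJ→ADF adds A → {A, D, F, G, H, J}.
{F}⁺: F→DH adds D, H; D→FGJ adds G, J; GHJ→ADF adds A → {A, D, F, G, H, J}.
{A, H}⁺: A→G adds G; GH→DJ adds D, J; GHJ→ADF adds F → {A, D, F, G, H, J}.
{G, H}⁺: GH→DJ adds D, J; GHJ→ADF adds A, F → {A, D, F, G, H, J}.
Any other superkey contains one of these as a subset, so there are no further candidate keys.

D; F; AH; GH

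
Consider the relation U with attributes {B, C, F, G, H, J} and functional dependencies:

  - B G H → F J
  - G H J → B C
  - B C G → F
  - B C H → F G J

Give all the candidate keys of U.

BCH, BGH, GHJ

Attribute H never appears on the right-hand side of any dependency, so H must belong to every candidate key.
{H}⁺ = {H}, which is not all of the schema, so we must add further attributes.
{B, C, H}⁺: BCH→FGJ adds F, G, J → {B, C, F, G, H, J}. Minimal: {C, H}⁺ = {C, H}; {B, H}⁺ = {B, H}; {B, C}⁺ = {B, C} — none reach the full schema.
{B, G, H}⁺: BGH→FJ adds F, J; GHJ→BC adds C → {B, C, F, G, H, J}. Minimal: {G, H}⁺ = {G, H}; {B, H}⁺ = {B, H}; {B, G}⁺ = {B, G} — none reach the full schema.
{G, H, J}⁺: GHJ→BC adds B, C; BCG→F adds F → {B, C, F, G, H, J}. Minimal: {H, J}⁺ = {H, J}; {G, J}⁺ = {G, J}; {G, H}⁺ = {G, H} — none reach the full schema.
Any other superkey contains one of these as a subset, so there are no further candidate keys.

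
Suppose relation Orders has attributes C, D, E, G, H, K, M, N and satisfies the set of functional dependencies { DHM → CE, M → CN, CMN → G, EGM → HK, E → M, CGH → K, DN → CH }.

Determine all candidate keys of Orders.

Attribute D never appears on the right-hand side of any dependency, so D must belong to every candidate key.
{D}⁺ = {D}, which is not all of the schema, so we must add further attributes.
{D, E}⁺: E→M adds M; M→CN adds C, N; CMN→G adds G; EGM→HK adds H, K → {C, D, E, G, H, K, M, N}. Minimal: {E}⁺ = {C, E, G, H, K, M, N}; {D}⁺ = {D} — none reach the full schema.
{D, M}⁺: M→CN adds C, N; CMN→G adds G; DN→CH adds H; DHM→CE adds E; EGM→HK adds K → {C, D, E, G, H, K, M, N}. Minimal: {M}⁺ = {C, G, M, N}; {D}⁺ = {D} — none reach the full schema.
Any other superkey contains one of these as a subset, so there are no further candidate keys.

{D, E}, {D, M}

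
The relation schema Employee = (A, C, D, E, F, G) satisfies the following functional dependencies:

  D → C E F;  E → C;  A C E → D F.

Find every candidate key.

Attributes A, G never appear on any right-hand side, so every candidate key must contain {A, G}.
{A, G}⁺ = {A, G}, which is not all of the schema, so we must add further attributes.
{A, D, G}⁺: D→CEF adds C, E, F → {A, C, D, E, F, G}. Minimal: {D, G}⁺ = {C, D, E, F, G}; {A, G}⁺ = {A, G}; {A, D}⁺ = {A, C, D, E, F} — none reach the full schema.
{A, E, G}⁺: E→C adds C; ACE→DF adds D, F → {A, C, D, E, F, G}. Minimal: {E, G}⁺ = {C, E, G}; {A, G}⁺ = {A, G}; {A, E}⁺ = {A, C, D, E, F} — none reach the full schema.
Any other superkey contains one of these as a subset, so there are no further candidate keys.

(A, D, G), (A, E, G)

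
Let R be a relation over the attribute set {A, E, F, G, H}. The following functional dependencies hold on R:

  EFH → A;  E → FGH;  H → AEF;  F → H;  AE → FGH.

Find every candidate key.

{E}⁺: E→FGH adds F, G, H; H→AEF adds A → {A, E, F, G, H}.
{F}⁺: F→H adds H; H→AEF adds A, E; AE→FGH adds G → {A, E, F, G, H}.
{H}⁺: H→AEF adds A, E, F; AE→FGH adds G → {A, E, F, G, H}.
Any other superkey contains one of these as a subset, so there are no further candidate keys.

(E), (F), (H)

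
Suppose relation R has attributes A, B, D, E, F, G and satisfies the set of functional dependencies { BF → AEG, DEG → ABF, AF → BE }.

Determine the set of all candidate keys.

{A, D, F}; {B, D, F}; {D, E, G}

Attribute D never appears on the right-hand side of any dependency, so D must belong to every candidate key.
{D}⁺ = {D}, which is not all of the schema, so we must add further attributes.
{A, D, F}⁺: AF→BE adds B, E; BF→AEG adds G → {A, B, D, E, F, G}.
{B, D, F}⁺: BF→AEG adds A, E, G → {A, B, D, E, F, G}.
{D, E, G}⁺: DEG→ABF adds A, B, F → {A, B, D, E, F, G}.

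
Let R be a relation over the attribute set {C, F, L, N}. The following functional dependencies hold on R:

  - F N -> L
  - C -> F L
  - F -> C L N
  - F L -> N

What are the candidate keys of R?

{C}, {F}

{C}⁺: C→FL adds F, L; F→CLN adds N → {C, F, L, N}.
{F}⁺: F→CLN adds C, L, N → {C, F, L, N}.
Any other superkey contains one of these as a subset, so there are no further candidate keys.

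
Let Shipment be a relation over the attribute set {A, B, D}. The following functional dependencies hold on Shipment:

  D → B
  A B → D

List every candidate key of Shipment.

Attribute A never appears on the right-hand side of any dependency, so A must belong to every candidate key.
{A}⁺ = {A}, which is not all of the schema, so we must add further attributes.
{A, B}⁺: AB→D adds D → {A, B, D}. Minimal: {B}⁺ = {B}; {A}⁺ = {A} — none reach the full schema.
{A, D}⁺: D→B adds B → {A, B, D}. Minimal: {D}⁺ = {B, D}; {A}⁺ = {A} — none reach the full schema.
Any other superkey contains one of these as a subset, so there are no further candidate keys.

(A, B); (A, D)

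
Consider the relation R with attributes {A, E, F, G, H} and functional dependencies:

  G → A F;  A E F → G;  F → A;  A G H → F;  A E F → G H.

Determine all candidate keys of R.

Attribute E never appears on the right-hand side of any dependency, so E must belong to every candidate key.
{E}⁺ = {E}, which is not all of the schema, so we must add further attributes.
{E, F}⁺: F→A adds A; AEF→GH adds G, H → {A, E, F, G, H}. Minimal: {F}⁺ = {A, F}; {E}⁺ = {E} — none reach the full schema.
{E, G}⁺: G→AF adds A, F; AEF→GH adds H → {A, E, F, G, H}. Minimal: {G}⁺ = {A, F, G}; {E}⁺ = {E} — none reach the full schema.

EF; EG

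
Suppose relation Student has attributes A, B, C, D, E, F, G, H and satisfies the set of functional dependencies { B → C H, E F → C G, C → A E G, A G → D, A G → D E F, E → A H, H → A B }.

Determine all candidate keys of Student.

{B}⁺: B→CH adds C, H; C→AEG adds A, E, G; AG→D adds D; AG→DEF adds F → {A, B, C, D, E, F, G, H}.
{C}⁺: C→AEG adds A, E, G; AG→D adds D; AG→DEF adds F; E→AH adds H; H→AB adds B → {A, B, C, D, E, F, G, H}.
{E}⁺: E→AH adds A, H; H→AB adds B; B→CH adds C; C→AEG adds G; AG→D adds D; AG→DEF adds F → {A, B, C, D, E, F, G, H}.
{H}⁺: H→AB adds A, B; B→CH adds C; C→AEG adds E, G; AG→D adds D; AG→DEF adds F → {A, B, C, D, E, F, G, H}.
{A, G}⁺: AG→D adds D; AG→DEF adds E, F; E→AH adds H; H→AB adds B; B→CH adds C → {A, B, C, D, E, F, G, H}.
Any other superkey contains one of these as a subset, so there are no further candidate keys.

{B}, {C}, {E}, {H}, {A, G}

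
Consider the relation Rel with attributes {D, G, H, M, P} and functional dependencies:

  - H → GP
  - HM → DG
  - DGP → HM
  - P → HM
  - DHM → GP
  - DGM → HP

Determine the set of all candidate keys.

{H}⁺: H→GP adds G, P; P→HM adds M; HM→DG adds D → {D, G, H, M, P}.
{P}⁺: P→HM adds H, M; H→GP adds G; HM→DG adds D → {D, G, H, M, P}.
{D, G, M}⁺: DGM→HP adds H, P → {D, G, H, M, P}.
Any other superkey contains one of these as a subset, so there are no further candidate keys.

(H); (P); (D, G, M)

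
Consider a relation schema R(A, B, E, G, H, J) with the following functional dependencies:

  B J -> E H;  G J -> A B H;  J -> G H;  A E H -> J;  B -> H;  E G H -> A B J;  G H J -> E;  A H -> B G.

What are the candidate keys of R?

J, ABE, AEH, BEG, EGH

{J}⁺: J→GH adds G, H; GHJ→E adds E; GJ→ABH adds A, B → {A, B, E, G, H, J}.
{A, B, E}⁺: B→H adds H; AH→BG adds G; AEH→J adds J → {A, B, E, G, H, J}. Minimal: {B, E}⁺ = {B, E, H}; {A, E}⁺ = {A, E}; {A, B}⁺ = {A, B, G, H} — none reach the full schema.
{A, E, H}⁺: AEH→J adds J; AH→BG adds B, G → {A, B, E, G, H, J}. Minimal: {E, H}⁺ = {E, H}; {A, H}⁺ = {A, B, G, H}; {A, E}⁺ = {A, E} — none reach the full schema.
{B, E, G}⁺: B→H adds H; EGH→ABJ adds A, J → {A, B, E, G, H, J}. Minimal: {E, G}⁺ = {E, G}; {B, G}⁺ = {B, G, H}; {B, E}⁺ = {B, E, H} — none reach the full schema.
{E, G, H}⁺: EGH→ABJ adds A, B, J → {A, B, E, G, H, J}. Minimal: {G, H}⁺ = {G, H}; {E, H}⁺ = {E, H}; {E, G}⁺ = {E, G} — none reach the full schema.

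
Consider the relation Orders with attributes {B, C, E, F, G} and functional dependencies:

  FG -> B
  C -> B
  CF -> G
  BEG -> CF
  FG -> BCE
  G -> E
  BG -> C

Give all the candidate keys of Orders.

{B, G}, {C, F}, {C, G}, {F, G}

{B, G}⁺: G→E adds E; BG→C adds C; BEG→CF adds F → {B, C, E, F, G}. Minimal: {G}⁺ = {E, G}; {B}⁺ = {B} — none reach the full schema.
{C, F}⁺: C→B adds B; CF→G adds G; FG→BCE adds E → {B, C, E, F, G}. Minimal: {F}⁺ = {F}; {C}⁺ = {B, C} — none reach the full schema.
{C, G}⁺: C→B adds B; G→E adds E; BEG→CF adds F → {B, C, E, F, G}. Minimal: {G}⁺ = {E, G}; {C}⁺ = {B, C} — none reach the full schema.
{F, G}⁺: FG→B adds B; FG→BCE adds C, E → {B, C, E, F, G}. Minimal: {G}⁺ = {E, G}; {F}⁺ = {F} — none reach the full schema.
Any other superkey contains one of these as a subset, so there are no further candidate keys.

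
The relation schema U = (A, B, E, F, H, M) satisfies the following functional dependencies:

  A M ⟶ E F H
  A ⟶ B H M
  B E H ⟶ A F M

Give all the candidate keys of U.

(A), (B, E, H)

{A}⁺: A→BHM adds B, H, M; AM→EFH adds E, F → {A, B, E, F, H, M}.
{B, E, H}⁺: BEH→AFM adds A, F, M → {A, B, E, F, H, M}. Minimal: {E, H}⁺ = {E, H}; {B, H}⁺ = {B, H}; {B, E}⁺ = {B, E} — none reach the full schema.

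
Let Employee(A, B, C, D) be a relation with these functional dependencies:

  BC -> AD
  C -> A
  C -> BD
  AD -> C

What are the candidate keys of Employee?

C, AD

{C}⁺: C→A adds A; C→BD adds B, D → {A, B, C, D}.
{A, D}⁺: AD→C adds C; C→BD adds B → {A, B, C, D}. Minimal: {D}⁺ = {D}; {A}⁺ = {A} — none reach the full schema.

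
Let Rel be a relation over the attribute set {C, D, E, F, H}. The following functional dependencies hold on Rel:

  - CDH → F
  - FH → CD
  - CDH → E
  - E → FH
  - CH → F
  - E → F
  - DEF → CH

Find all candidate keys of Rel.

{E}⁺: E→FH adds F, H; FH→CD adds C, D → {C, D, E, F, H}.
{C, H}⁺: CH→F adds F; FH→CD adds D; CDH→E adds E → {C, D, E, F, H}. Minimal: {H}⁺ = {H}; {C}⁺ = {C} — none reach the full schema.
{F, H}⁺: FH→CD adds C, D; CDH→E adds E → {C, D, E, F, H}. Minimal: {H}⁺ = {H}; {F}⁺ = {F} — none reach the full schema.
Any other superkey contains one of these as a subset, so there are no further candidate keys.

(E), (C, H), (F, H)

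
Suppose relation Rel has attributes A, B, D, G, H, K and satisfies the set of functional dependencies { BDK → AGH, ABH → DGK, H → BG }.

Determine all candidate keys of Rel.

AH; BDK; DHK

{A, H}⁺: H→BG adds B, G; ABH→DGK adds D, K → {A, B, D, G, H, K}.
{B, D, K}⁺: BDK→AGH adds A, G, H → {A, B, D, G, H, K}.
{D, H, K}⁺: H→BG adds B, G; BDK→AGH adds A → {A, B, D, G, H, K}.
Any other superkey contains one of these as a subset, so there are no further candidate keys.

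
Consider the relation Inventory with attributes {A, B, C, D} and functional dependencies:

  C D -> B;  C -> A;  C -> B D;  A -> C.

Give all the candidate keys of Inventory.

{A}, {C}

{A}⁺: A→C adds C; C→BD adds B, D → {A, B, C, D}.
{C}⁺: C→A adds A; C→BD adds B, D → {A, B, C, D}.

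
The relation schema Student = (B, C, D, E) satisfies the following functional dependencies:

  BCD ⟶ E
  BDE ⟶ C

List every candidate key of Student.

Attributes B, D never appear on any right-hand side, so every candidate key must contain {B, D}.
{B, D}⁺ = {B, D}, which is not all of the schema, so we must add further attributes.
{B, C, D}⁺: BCD→E adds E → {B, C, D, E}. Minimal: {C, D}⁺ = {C, D}; {B, D}⁺ = {B, D}; {B, C}⁺ = {B, C} — none reach the full schema.
{B, D, E}⁺: BDE→C adds C → {B, C, D, E}. Minimal: {D, E}⁺ = {D, E}; {B, E}⁺ = {B, E}; {B, D}⁺ = {B, D} — none reach the full schema.
Any other superkey contains one of these as a subset, so there are no further candidate keys.

{B, C, D}, {B, D, E}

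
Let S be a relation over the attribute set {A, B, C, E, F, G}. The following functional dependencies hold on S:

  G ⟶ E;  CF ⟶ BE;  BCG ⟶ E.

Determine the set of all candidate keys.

(A, C, F, G)

Attributes A, C, F, G never appear on any right-hand side, so every candidate key must contain {A, C, F, G}.
{A, C, F, G}⁺ = {A, B, C, E, F, G}, which is all of the schema, so {A, C, F, G} is the only candidate key.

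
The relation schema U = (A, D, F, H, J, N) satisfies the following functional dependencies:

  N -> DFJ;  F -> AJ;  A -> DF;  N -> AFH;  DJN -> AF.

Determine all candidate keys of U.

Attribute N never appears on the right-hand side of any dependency, so N must belong to every candidate key.
{N}⁺ = {A, D, F, H, J, N}, which is all of the schema, so {N} is the only candidate key.

N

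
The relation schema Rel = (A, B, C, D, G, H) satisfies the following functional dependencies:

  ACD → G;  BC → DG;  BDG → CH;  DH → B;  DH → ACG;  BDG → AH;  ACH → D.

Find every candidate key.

BC; DH; ACH; BDG

{B, C}⁺: BC→DG adds D, G; BDG→CH adds H; DH→ACG adds A → {A, B, C, D, G, H}. Minimal: {C}⁺ = {C}; {B}⁺ = {B} — none reach the full schema.
{D, H}⁺: DH→B adds B; DH→ACG adds A, C, G → {A, B, C, D, G, H}. Minimal: {H}⁺ = {H}; {D}⁺ = {D} — none reach the full schema.
{A, C, H}⁺: ACH→D adds D; ACD→G adds G; DH→B adds B → {A, B, C, D, G, H}. Minimal: {C, H}⁺ = {C, H}; {A, H}⁺ = {A, H}; {A, C}⁺ = {A, C} — none reach the full schema.
{B, D, G}⁺: BDG→CH adds C, H; DH→ACG adds A → {A, B, C, D, G, H}. Minimal: {D, G}⁺ = {D, G}; {B, G}⁺ = {B, G}; {B, D}⁺ = {B, D} — none reach the full schema.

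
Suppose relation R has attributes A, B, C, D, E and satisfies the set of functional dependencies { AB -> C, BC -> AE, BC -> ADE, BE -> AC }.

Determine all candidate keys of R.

Attribute B never appears on the right-hand side of any dependency, so B must belong to every candidate key.
{B}⁺ = {B}, which is not all of the schema, so we must add further attributes.
{A, B}⁺: AB→C adds C; BC→AE adds E; BC→ADE adds D → {A, B, C, D, E}. Minimal: {B}⁺ = {B}; {A}⁺ = {A} — none reach the full schema.
{B, C}⁺: BC→AE adds A, E; BC→ADE adds D → {A, B, C, D, E}. Minimal: {C}⁺ = {C}; {B}⁺ = {B} — none reach the full schema.
{B, E}⁺: BE→AC adds A, C; BC→ADE adds D → {A, B, C, D, E}. Minimal: {E}⁺ = {E}; {B}⁺ = {B} — none reach the full schema.

AB, BC, BE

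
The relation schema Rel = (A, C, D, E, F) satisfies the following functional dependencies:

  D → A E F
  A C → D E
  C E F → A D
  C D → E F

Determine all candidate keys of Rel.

Attribute C never appears on the right-hand side of any dependency, so C must belong to every candidate key.
{C}⁺ = {C}, which is not all of the schema, so we must add further attributes.
{A, C}⁺: AC→DE adds D, E; CD→EF adds F → {A, C, D, E, F}. Minimal: {C}⁺ = {C}; {A}⁺ = {A} — none reach the full schema.
{C, D}⁺: D→AEF adds A, E, F → {A, C, D, E, F}. Minimal: {D}⁺ = {A, D, E, F}; {C}⁺ = {C} — none reach the full schema.
{C, E, F}⁺: CEF→AD adds A, D → {A, C, D, E, F}. Minimal: {E, F}⁺ = {E, F}; {C, F}⁺ = {C, F}; {C, E}⁺ = {C, E} — none reach the full schema.

{A, C}, {C, D}, {C, E, F}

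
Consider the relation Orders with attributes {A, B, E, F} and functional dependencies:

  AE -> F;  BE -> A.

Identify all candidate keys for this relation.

Attributes B, E never appear on any right-hand side, so every candidate key must contain {B, E}.
{B, E}⁺ = {A, B, E, F}, which is all of the schema, so {B, E} is the only candidate key.

{B, E}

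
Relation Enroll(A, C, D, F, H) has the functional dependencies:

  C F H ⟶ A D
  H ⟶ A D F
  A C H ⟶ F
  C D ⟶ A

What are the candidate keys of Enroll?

Attributes C, H never appear on any right-hand side, so every candidate key must contain {C, H}.
{C, H}⁺ = {A, C, D, F, H}, which is all of the schema, so {C, H} is the only candidate key.

(C, H)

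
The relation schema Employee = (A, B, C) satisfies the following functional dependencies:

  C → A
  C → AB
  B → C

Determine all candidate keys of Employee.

{B}⁺: B→C adds C; C→A adds A → {A, B, C}.
{C}⁺: C→A adds A; C→AB adds B → {A, B, C}.

{B}, {C}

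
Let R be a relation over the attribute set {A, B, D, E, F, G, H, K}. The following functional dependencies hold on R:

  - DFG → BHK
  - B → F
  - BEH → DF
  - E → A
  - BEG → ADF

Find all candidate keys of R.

Attributes E, G never appear on any right-hand side, so every candidate key must contain {E, G}.
{E, G}⁺ = {A, E, G}, which is not all of the schema, so we must add further attributes.
{B, E, G}⁺: B→F adds F; E→A adds A; BEG→ADF adds D; DFG→BHK adds H, K → {A, B, D, E, F, G, H, K}. Minimal: {E, G}⁺ = {A, E, G}; {B, G}⁺ = {B, F, G}; {B, E}⁺ = {A, B, E, F} — none reach the full schema.
{D, E, F, G}⁺: DFG→BHK adds B, H, K; E→A adds A → {A, B, D, E, F, G, H, K}. Minimal: {E, F, G}⁺ = {A, E, F, G}; {D, F, G}⁺ = {B, D, F, G, H, K}; {D, E, G}⁺ = {A, D, E, G}; … — none reach the full schema.
Any other superkey contains one of these as a subset, so there are no further candidate keys.

{B, E, G}; {D, E, F, G}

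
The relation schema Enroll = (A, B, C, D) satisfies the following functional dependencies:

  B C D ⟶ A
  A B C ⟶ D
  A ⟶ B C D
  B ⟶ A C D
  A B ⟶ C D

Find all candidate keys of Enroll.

A; B

{A}⁺: A→BCD adds B, C, D → {A, B, C, D}.
{B}⁺: B→ACD adds A, C, D → {A, B, C, D}.
Any other superkey contains one of these as a subset, so there are no further candidate keys.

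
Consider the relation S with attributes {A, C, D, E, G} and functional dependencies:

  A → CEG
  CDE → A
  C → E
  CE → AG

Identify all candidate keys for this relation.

{A, D}, {C, D}

Attribute D never appears on the right-hand side of any dependency, so D must belong to every candidate key.
{D}⁺ = {D}, which is not all of the schema, so we must add further attributes.
{A, D}⁺: A→CEG adds C, E, G → {A, C, D, E, G}.
{C, D}⁺: C→E adds E; CE→AG adds A, G → {A, C, D, E, G}.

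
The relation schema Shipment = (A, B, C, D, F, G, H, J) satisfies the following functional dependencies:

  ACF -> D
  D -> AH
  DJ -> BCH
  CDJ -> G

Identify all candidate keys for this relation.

Attributes F, J never appear on any right-hand side, so every candidate key must contain {F, J}.
{F, J}⁺ = {F, J}, which is not all of the schema, so we must add further attributes.
{D, F, J}⁺: D→AH adds A, H; DJ→BCH adds B, C; CDJ→G adds G → {A, B, C, D, F, G, H, J}. Minimal: {F, J}⁺ = {F, J}; {D, J}⁺ = {A, B, C, D, G, H, J}; {D, F}⁺ = {A, D, F, H} — none reach the full schema.
{A, C, F, J}⁺: ACF→D adds D; D→AH adds H; DJ→BCH adds B; CDJ→G adds G → {A, B, C, D, F, G, H, J}. Minimal: {C, F, J}⁺ = {C, F, J}; {A, F, J}⁺ = {A, F, J}; {A, C, J}⁺ = {A, C, J}; … — none reach the full schema.
Any other superkey contains one of these as a subset, so there are no further candidate keys.

DFJ, ACFJ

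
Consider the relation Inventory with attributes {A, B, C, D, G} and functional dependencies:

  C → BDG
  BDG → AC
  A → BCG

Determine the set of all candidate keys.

A, C, BDG

{A}⁺: A→BCG adds B, C, G; C→BDG adds D → {A, B, C, D, G}.
{C}⁺: C→BDG adds B, D, G; BDG→AC adds A → {A, B, C, D, G}.
{B, D, G}⁺: BDG→AC adds A, C → {A, B, C, D, G}. Minimal: {D, G}⁺ = {D, G}; {B, G}⁺ = {B, G}; {B, D}⁺ = {B, D} — none reach the full schema.
Any other superkey contains one of these as a subset, so there are no further candidate keys.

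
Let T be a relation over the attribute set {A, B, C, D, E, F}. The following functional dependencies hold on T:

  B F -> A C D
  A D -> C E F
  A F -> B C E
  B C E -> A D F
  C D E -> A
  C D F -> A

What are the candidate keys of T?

AD, AF, BF, BCE, CDE, CDF

{A, D}⁺: AD→CEF adds C, E, F; AF→BCE adds B → {A, B, C, D, E, F}. Minimal: {D}⁺ = {D}; {A}⁺ = {A} — none reach the full schema.
{A, F}⁺: AF→BCE adds B, C, E; BCE→ADF adds D → {A, B, C, D, E, F}. Minimal: {F}⁺ = {F}; {A}⁺ = {A} — none reach the full schema.
{B, F}⁺: BF→ACD adds A, C, D; AD→CEF adds E → {A, B, C, D, E, F}. Minimal: {F}⁺ = {F}; {B}⁺ = {B} — none reach the full schema.
{B, C, E}⁺: BCE→ADF adds A, D, F → {A, B, C, D, E, F}. Minimal: {C, E}⁺ = {C, E}; {B, E}⁺ = {B, E}; {B, C}⁺ = {B, C} — none reach the full schema.
{C, D, E}⁺: CDE→A adds A; AD→CEF adds F; AF→BCE adds B → {A, B, C, D, E, F}. Minimal: {D, E}⁺ = {D, E}; {C, E}⁺ = {C, E}; {C, D}⁺ = {C, D} — none reach the full schema.
{C, D, F}⁺: CDF→A adds A; AD→CEF adds E; AF→BCE adds B → {A, B, C, D, E, F}. Minimal: {D, F}⁺ = {D, F}; {C, F}⁺ = {C, F}; {C, D}⁺ = {C, D} — none reach the full schema.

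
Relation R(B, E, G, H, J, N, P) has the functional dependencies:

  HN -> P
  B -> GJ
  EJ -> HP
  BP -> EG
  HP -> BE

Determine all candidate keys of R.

Attribute N never appears on the right-hand side of any dependency, so N must belong to every candidate key.
{N}⁺ = {N}, which is not all of the schema, so we must add further attributes.
{H, N}⁺: HN→P adds P; HP→BE adds B, E; B→GJ adds G, J → {B, E, G, H, J, N, P}. Minimal: {N}⁺ = {N}; {H}⁺ = {H} — none reach the full schema.
{B, E, N}⁺: B→GJ adds G, J; EJ→HP adds H, P → {B, E, G, H, J, N, P}. Minimal: {E, N}⁺ = {E, N}; {B, N}⁺ = {B, G, J, N}; {B, E}⁺ = {B, E, G, H, J, P} — none reach the full schema.
{B, N, P}⁺: B→GJ adds G, J; BP→EG adds E; EJ→HP adds H → {B, E, G, H, J, N, P}. Minimal: {N, P}⁺ = {N, P}; {B, P}⁺ = {B, E, G, H, J, P}; {B, N}⁺ = {B, G, J, N} — none reach the full schema.
{E, J, N}⁺: EJ→HP adds H, P; HP→BE adds B; B→GJ adds G → {B, E, G, H, J, N, P}. Minimal: {J, N}⁺ = {J, N}; {E, N}⁺ = {E, N}; {E, J}⁺ = {B, E, G, H, J, P} — none reach the full schema.
Any other superkey contains one of these as a subset, so there are no further candidate keys.

{H, N}, {B, E, N}, {B, N, P}, {E, J, N}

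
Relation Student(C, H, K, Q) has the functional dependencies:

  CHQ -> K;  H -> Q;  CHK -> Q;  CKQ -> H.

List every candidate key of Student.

Attribute C never appears on the right-hand side of any dependency, so C must belong to every candidate key.
{C}⁺ = {C}, which is not all of the schema, so we must add further attributes.
{C, H}⁺: H→Q adds Q; CHQ→K adds K → {C, H, K, Q}. Minimal: {H}⁺ = {H, Q}; {C}⁺ = {C} — none reach the full schema.
{C, K, Q}⁺: CKQ→H adds H → {C, H, K, Q}. Minimal: {K, Q}⁺ = {K, Q}; {C, Q}⁺ = {C, Q}; {C, K}⁺ = {C, K} — none reach the full schema.
Any other superkey contains one of these as a subset, so there are no further candidate keys.

{C, H}, {C, K, Q}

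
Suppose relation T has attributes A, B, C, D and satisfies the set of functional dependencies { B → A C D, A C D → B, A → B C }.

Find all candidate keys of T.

{A}⁺: A→BC adds B, C; B→ACD adds D → {A, B, C, D}.
{B}⁺: B→ACD adds A, C, D → {A, B, C, D}.

{A}, {B}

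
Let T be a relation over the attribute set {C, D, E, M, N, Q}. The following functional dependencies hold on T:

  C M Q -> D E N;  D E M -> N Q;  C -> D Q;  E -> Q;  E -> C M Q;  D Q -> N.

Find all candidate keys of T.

{E}; {C, M}

{E}⁺: E→Q adds Q; E→CMQ adds C, M; CMQ→DEN adds D, N → {C, D, E, M, N, Q}.
{C, M}⁺: C→DQ adds D, Q; DQ→N adds N; CMQ→DEN adds E → {C, D, E, M, N, Q}.
Any other superkey contains one of these as a subset, so there are no further candidate keys.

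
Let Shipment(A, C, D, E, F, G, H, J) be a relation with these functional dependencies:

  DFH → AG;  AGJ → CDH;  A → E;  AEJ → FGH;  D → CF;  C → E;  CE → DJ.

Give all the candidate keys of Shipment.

{A, C}⁺: A→E adds E; CE→DJ adds D, J; AEJ→FGH adds F, G, H → {A, C, D, E, F, G, H, J}.
{A, D}⁺: A→E adds E; D→CF adds C, F; CE→DJ adds J; AEJ→FGH adds G, H → {A, C, D, E, F, G, H, J}.
{A, J}⁺: A→E adds E; AEJ→FGH adds F, G, H; AGJ→CDH adds C, D → {A, C, D, E, F, G, H, J}.
{C, H}⁺: C→E adds E; CE→DJ adds D, J; D→CF adds F; DFH→AG adds A, G → {A, C, D, E, F, G, H, J}.
{D, H}⁺: D→CF adds C, F; C→E adds E; CE→DJ adds J; DFH→AG adds A, G → {A, C, D, E, F, G, H, J}.

{A, C}, {A, D}, {A, J}, {C, H}, {D, H}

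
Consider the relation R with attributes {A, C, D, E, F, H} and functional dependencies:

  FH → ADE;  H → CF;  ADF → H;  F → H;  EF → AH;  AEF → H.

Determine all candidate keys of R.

{F}⁺: F→H adds H; FH→ADE adds A, D, E; H→CF adds C → {A, C, D, E, F, H}.
{H}⁺: H→CF adds C, F; FH→ADE adds A, D, E → {A, C, D, E, F, H}.
Any other superkey contains one of these as a subset, so there are no further candidate keys.

F, H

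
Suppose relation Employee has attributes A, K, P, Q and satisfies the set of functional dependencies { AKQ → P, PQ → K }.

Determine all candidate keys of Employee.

(A, K, Q), (A, P, Q)

Attributes A, Q never appear on any right-hand side, so every candidate key must contain {A, Q}.
{A, Q}⁺ = {A, Q}, which is not all of the schema, so we must add further attributes.
{A, K, Q}⁺: AKQ→P adds P → {A, K, P, Q}. Minimal: {K, Q}⁺ = {K, Q}; {A, Q}⁺ = {A, Q}; {A, K}⁺ = {A, K} — none reach the full schema.
{A, P, Q}⁺: PQ→K adds K → {A, K, P, Q}. Minimal: {P, Q}⁺ = {K, P, Q}; {A, Q}⁺ = {A, Q}; {A, P}⁺ = {A, P} — none reach the full schema.
Any other superkey contains one of these as a subset, so there are no further candidate keys.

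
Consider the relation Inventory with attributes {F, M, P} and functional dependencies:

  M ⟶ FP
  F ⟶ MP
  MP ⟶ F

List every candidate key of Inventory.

{F}, {M}

{F}⁺: F→MP adds M, P → {F, M, P}.
{M}⁺: M→FP adds F, P → {F, M, P}.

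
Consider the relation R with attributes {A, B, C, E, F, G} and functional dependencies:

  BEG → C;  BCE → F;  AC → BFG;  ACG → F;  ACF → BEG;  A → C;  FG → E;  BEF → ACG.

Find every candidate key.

{A}⁺: A→C adds C; AC→BFG adds B, F, G; ACF→BEG adds E → {A, B, C, E, F, G}.
{B, C, E}⁺: BCE→F adds F; BEF→ACG adds A, G → {A, B, C, E, F, G}. Minimal: {C, E}⁺ = {C, E}; {B, E}⁺ = {B, E}; {B, C}⁺ = {B, C} — none reach the full schema.
{B, E, F}⁺: BEF→ACG adds A, C, G → {A, B, C, E, F, G}. Minimal: {E, F}⁺ = {E, F}; {B, F}⁺ = {B, F}; {B, E}⁺ = {B, E} — none reach the full schema.
{B, E, G}⁺: BEG→C adds C; BCE→F adds F; BEF→ACG adds A → {A, B, C, E, F, G}. Minimal: {E, G}⁺ = {E, G}; {B, G}⁺ = {B, G}; {B, E}⁺ = {B, E} — none reach the full schema.
{B, F, G}⁺: FG→E adds E; BEF→ACG adds A, C → {A, B, C, E, F, G}. Minimal: {F, G}⁺ = {E, F, G}; {B, G}⁺ = {B, G}; {B, F}⁺ = {B, F} — none reach the full schema.

{A}, {B, C, E}, {B, E, F}, {B, E, G}, {B, F, G}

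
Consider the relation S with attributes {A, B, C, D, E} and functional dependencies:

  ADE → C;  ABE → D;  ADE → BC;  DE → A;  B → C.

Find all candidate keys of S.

Attribute E never appears on the right-hand side of any dependency, so E must belong to every candidate key.
{E}⁺ = {E}, which is not all of the schema, so we must add further attributes.
{D, E}⁺: DE→A adds A; ADE→C adds C; ADE→BC adds B → {A, B, C, D, E}.
{A, B, E}⁺: ABE→D adds D; ADE→BC adds C → {A, B, C, D, E}.

{D, E}; {A, B, E}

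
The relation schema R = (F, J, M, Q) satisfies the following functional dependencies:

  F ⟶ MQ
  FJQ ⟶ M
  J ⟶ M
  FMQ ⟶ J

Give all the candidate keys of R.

{F}

Attribute F never appears on the right-hand side of any dependency, so F must belong to every candidate key.
{F}⁺ = {F, J, M, Q}, which is all of the schema, so {F} is the only candidate key.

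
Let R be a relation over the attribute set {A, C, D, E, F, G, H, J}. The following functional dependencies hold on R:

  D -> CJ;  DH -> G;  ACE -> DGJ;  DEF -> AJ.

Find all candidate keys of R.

{D, E, F, H}, {A, C, E, F, H}

Attributes E, F, H never appear on any right-hand side, so every candidate key must contain {E, F, H}.
{E, F, H}⁺ = {E, F, H}, which is not all of the schema, so we must add further attributes.
{D, E, F, H}⁺: D→CJ adds C, J; DH→G adds G; DEF→AJ adds A → {A, C, D, E, F, G, H, J}. Minimal: {E, F, H}⁺ = {E, F, H}; {D, F, H}⁺ = {C, D, F, G, H, J}; {D, E, H}⁺ = {C, D, E, G, H, J}; … — none reach the full schema.
{A, C, E, F, H}⁺: ACE→DGJ adds D, G, J → {A, C, D, E, F, G, H, J}. Minimal: {C, E, F, H}⁺ = {C, E, F, H}; {A, E, F, H}⁺ = {A, E, F, H}; {A, C, F, H}⁺ = {A, C, F, H}; … — none reach the full schema.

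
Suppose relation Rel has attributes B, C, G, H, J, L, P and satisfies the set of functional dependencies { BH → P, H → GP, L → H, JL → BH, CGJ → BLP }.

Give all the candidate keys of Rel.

CGJ, CHJ, CJL

Attributes C, J never appear on any right-hand side, so every candidate key must contain {C, J}.
{C, J}⁺ = {C, J}, which is not all of the schema, so we must add further attributes.
{C, G, J}⁺: CGJ→BLP adds B, L, P; L→H adds H → {B, C, G, H, J, L, P}.
{C, H, J}⁺: H→GP adds G, P; CGJ→BLP adds B, L → {B, C, G, H, J, L, P}.
{C, J, L}⁺: L→H adds H; JL→BH adds B; BH→P adds P; H→GP adds G → {B, C, G, H, J, L, P}.
Any other superkey contains one of these as a subset, so there are no further candidate keys.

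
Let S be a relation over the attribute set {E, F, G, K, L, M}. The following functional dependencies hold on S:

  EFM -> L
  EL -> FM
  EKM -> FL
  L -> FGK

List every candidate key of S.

{E, L}⁺: EL→FM adds F, M; L→FGK adds G, K → {E, F, G, K, L, M}. Minimal: {L}⁺ = {F, G, K, L}; {E}⁺ = {E} — none reach the full schema.
{E, F, M}⁺: EFM→L adds L; L→FGK adds G, K → {E, F, G, K, L, M}. Minimal: {F, M}⁺ = {F, M}; {E, M}⁺ = {E, M}; {E, F}⁺ = {E, F} — none reach the full schema.
{E, K, M}⁺: EKM→FL adds F, L; L→FGK adds G → {E, F, G, K, L, M}. Minimal: {K, M}⁺ = {K, M}; {E, M}⁺ = {E, M}; {E, K}⁺ = {E, K} — none reach the full schema.

(E, L), (E, F, M), (E, K, M)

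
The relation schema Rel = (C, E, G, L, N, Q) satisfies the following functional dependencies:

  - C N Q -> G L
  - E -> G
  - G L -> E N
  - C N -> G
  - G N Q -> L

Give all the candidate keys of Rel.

Attributes C, Q never appear on any right-hand side, so every candidate key must contain {C, Q}.
{C, Q}⁺ = {C, Q}, which is not all of the schema, so we must add further attributes.
{C, N, Q}⁺: CNQ→GL adds G, L; GL→EN adds E → {C, E, G, L, N, Q}.
{C, E, L, Q}⁺: E→G adds G; GL→EN adds N → {C, E, G, L, N, Q}.
{C, G, L, Q}⁺: GL→EN adds E, N → {C, E, G, L, N, Q}.

{C, N, Q}, {C, E, L, Q}, {C, G, L, Q}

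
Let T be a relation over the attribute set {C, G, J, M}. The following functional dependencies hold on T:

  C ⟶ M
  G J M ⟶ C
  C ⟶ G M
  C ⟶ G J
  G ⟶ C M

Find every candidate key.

C; G

{C}⁺: C→M adds M; C→GM adds G; C→GJ adds J → {C, G, J, M}.
{G}⁺: G→CM adds C, M; C→GJ adds J → {C, G, J, M}.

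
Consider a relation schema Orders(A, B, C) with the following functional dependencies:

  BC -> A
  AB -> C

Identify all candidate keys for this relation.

(A, B), (B, C)

Attribute B never appears on the right-hand side of any dependency, so B must belong to every candidate key.
{B}⁺ = {B}, which is not all of the schema, so we must add further attributes.
{A, B}⁺: AB→C adds C → {A, B, C}. Minimal: {B}⁺ = {B}; {A}⁺ = {A} — none reach the full schema.
{B, C}⁺: BC→A adds A → {A, B, C}. Minimal: {C}⁺ = {C}; {B}⁺ = {B} — none reach the full schema.
Any other superkey contains one of these as a subset, so there are no further candidate keys.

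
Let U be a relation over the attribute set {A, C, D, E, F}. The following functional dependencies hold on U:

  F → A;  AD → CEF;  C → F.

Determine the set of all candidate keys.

{A, D}, {C, D}, {D, F}

Attribute D never appears on the right-hand side of any dependency, so D must belong to every candidate key.
{D}⁺ = {D}, which is not all of the schema, so we must add further attributes.
{A, D}⁺: AD→CEF adds C, E, F → {A, C, D, E, F}. Minimal: {D}⁺ = {D}; {A}⁺ = {A} — none reach the full schema.
{C, D}⁺: C→F adds F; F→A adds A; AD→CEF adds E → {A, C, D, E, F}. Minimal: {D}⁺ = {D}; {C}⁺ = {A, C, F} — none reach the full schema.
{D, F}⁺: F→A adds A; AD→CEF adds C, E → {A, C, D, E, F}. Minimal: {F}⁺ = {A, F}; {D}⁺ = {D} — none reach the full schema.
Any other superkey contains one of these as a subset, so there are no further candidate keys.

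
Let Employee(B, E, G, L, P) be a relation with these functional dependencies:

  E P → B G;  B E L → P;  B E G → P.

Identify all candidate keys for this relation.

Attributes E, L never appear on any right-hand side, so every candidate key must contain {E, L}.
{E, L}⁺ = {E, L}, which is not all of the schema, so we must add further attributes.
{B, E, L}⁺: BEL→P adds P; EP→BG adds G → {B, E, G, L, P}. Minimal: {E, L}⁺ = {E, L}; {B, L}⁺ = {B, L}; {B, E}⁺ = {B, E} — none reach the full schema.
{E, L, P}⁺: EP→BG adds B, G → {B, E, G, L, P}. Minimal: {L, P}⁺ = {L, P}; {E, P}⁺ = {B, E, G, P}; {E, L}⁺ = {E, L} — none reach the full schema.
Any other superkey contains one of these as a subset, so there are no further candidate keys.

(B, E, L), (E, L, P)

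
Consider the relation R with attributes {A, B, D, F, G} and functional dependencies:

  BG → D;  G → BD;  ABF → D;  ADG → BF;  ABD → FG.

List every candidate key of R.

{A, G}, {A, B, D}, {A, B, F}

Attribute A never appears on the right-hand side of any dependency, so A must belong to every candidate key.
{A}⁺ = {A}, which is not all of the schema, so we must add further attributes.
{A, G}⁺: G→BD adds B, D; ADG→BF adds F → {A, B, D, F, G}. Minimal: {G}⁺ = {B, D, G}; {A}⁺ = {A} — none reach the full schema.
{A, B, D}⁺: ABD→FG adds F, G → {A, B, D, F, G}. Minimal: {B, D}⁺ = {B, D}; {A, D}⁺ = {A, D}; {A, B}⁺ = {A, B} — none reach the full schema.
{A, B, F}⁺: ABF→D adds D; ABD→FG adds G → {A, B, D, F, G}. Minimal: {B, F}⁺ = {B, F}; {A, F}⁺ = {A, F}; {A, B}⁺ = {A, B} — none reach the full schema.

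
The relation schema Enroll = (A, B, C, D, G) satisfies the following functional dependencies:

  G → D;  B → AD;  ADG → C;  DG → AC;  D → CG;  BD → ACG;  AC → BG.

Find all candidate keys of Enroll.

{B}⁺: B→AD adds A, D; D→CG adds C, G → {A, B, C, D, G}.
{D}⁺: D→CG adds C, G; DG→AC adds A; AC→BG adds B → {A, B, C, D, G}.
{G}⁺: G→D adds D; DG→AC adds A, C; AC→BG adds B → {A, B, C, D, G}.
{A, C}⁺: AC→BG adds B, G; G→D adds D → {A, B, C, D, G}.

B, D, G, AC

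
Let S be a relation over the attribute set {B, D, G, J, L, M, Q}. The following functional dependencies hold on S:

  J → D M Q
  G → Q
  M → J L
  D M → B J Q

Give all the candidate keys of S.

{G, J}, {G, M}

Attribute G never appears on the right-hand side of any dependency, so G must belong to every candidate key.
{G}⁺ = {G, Q}, which is not all of the schema, so we must add further attributes.
{G, J}⁺: J→DMQ adds D, M, Q; M→JL adds L; DM→BJQ adds B → {B, D, G, J, L, M, Q}.
{G, M}⁺: G→Q adds Q; M→JL adds J, L; J→DMQ adds D; DM→BJQ adds B → {B, D, G, J, L, M, Q}.
Any other superkey contains one of these as a subset, so there are no further candidate keys.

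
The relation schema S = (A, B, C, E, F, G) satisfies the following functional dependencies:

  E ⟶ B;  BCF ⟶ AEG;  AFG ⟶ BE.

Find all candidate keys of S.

Attributes C, F never appear on any right-hand side, so every candidate key must contain {C, F}.
{C, F}⁺ = {C, F}, which is not all of the schema, so we must add further attributes.
{B, C, F}⁺: BCF→AEG adds A, E, G → {A, B, C, E, F, G}.
{C, E, F}⁺: E→B adds B; BCF→AEG adds A, G → {A, B, C, E, F, G}.
{A, C, F, G}⁺: AFG→BE adds B, E → {A, B, C, E, F, G}.
Any other superkey contains one of these as a subset, so there are no further candidate keys.

{B, C, F}; {C, E, F}; {A, C, F, G}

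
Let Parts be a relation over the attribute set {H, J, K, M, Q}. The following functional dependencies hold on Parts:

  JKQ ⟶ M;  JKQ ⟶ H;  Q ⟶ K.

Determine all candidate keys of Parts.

{J, Q}⁺: Q→K adds K; JKQ→M adds M; JKQ→H adds H → {H, J, K, M, Q}.
No other minimal superkey exists.

JQ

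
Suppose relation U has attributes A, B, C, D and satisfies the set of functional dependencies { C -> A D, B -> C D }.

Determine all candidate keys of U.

Attribute B never appears on the right-hand side of any dependency, so B must belong to every candidate key.
{B}⁺ = {A, B, C, D}, which is all of the schema, so {B} is the only candidate key.

B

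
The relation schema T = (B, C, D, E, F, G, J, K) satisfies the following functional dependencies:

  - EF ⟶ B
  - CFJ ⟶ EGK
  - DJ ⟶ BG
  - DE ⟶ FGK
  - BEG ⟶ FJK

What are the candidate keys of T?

Attributes C, D never appear on any right-hand side, so every candidate key must contain {C, D}.
{C, D}⁺ = {C, D}, which is not all of the schema, so we must add further attributes.
{C, D, E}⁺: DE→FGK adds F, G, K; EF→B adds B; BEG→FJK adds J → {B, C, D, E, F, G, J, K}.
{C, D, F, J}⁺: CFJ→EGK adds E, G, K; DJ→BG adds B → {B, C, D, E, F, G, J, K}.
Any other superkey contains one of these as a subset, so there are no further candidate keys.

{C, D, E}; {C, D, F, J}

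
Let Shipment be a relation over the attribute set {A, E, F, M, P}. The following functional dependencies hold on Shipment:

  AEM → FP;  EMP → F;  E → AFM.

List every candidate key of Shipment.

Attribute E never appears on the right-hand side of any dependency, so E must belong to every candidate key.
{E}⁺ = {A, E, F, M, P}, which is all of the schema, so {E} is the only candidate key.

{E}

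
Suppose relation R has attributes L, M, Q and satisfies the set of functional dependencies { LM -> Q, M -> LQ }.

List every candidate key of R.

{M}

Attribute M never appears on the right-hand side of any dependency, so M must belong to every candidate key.
{M}⁺ = {L, M, Q}, which is all of the schema, so {M} is the only candidate key.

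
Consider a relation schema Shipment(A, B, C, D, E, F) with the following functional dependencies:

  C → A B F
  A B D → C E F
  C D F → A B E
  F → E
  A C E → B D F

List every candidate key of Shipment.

{C}⁺: C→ABF adds A, B, F; F→E adds E; ACE→BDF adds D → {A, B, C, D, E, F}.
{A, B, D}⁺: ABD→CEF adds C, E, F → {A, B, C, D, E, F}. Minimal: {B, D}⁺ = {B, D}; {A, D}⁺ = {A, D}; {A, B}⁺ = {A, B} — none reach the full schema.
Any other superkey contains one of these as a subset, so there are no further candidate keys.

{C}, {A, B, D}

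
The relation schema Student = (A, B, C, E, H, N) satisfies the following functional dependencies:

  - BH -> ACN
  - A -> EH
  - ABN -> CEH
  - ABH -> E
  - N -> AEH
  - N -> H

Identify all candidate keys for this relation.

Attribute B never appears on the right-hand side of any dependency, so B must belong to every candidate key.
{B}⁺ = {B}, which is not all of the schema, so we must add further attributes.
{A, B}⁺: A→EH adds E, H; BH→ACN adds C, N → {A, B, C, E, H, N}. Minimal: {B}⁺ = {B}; {A}⁺ = {A, E, H} — none reach the full schema.
{B, H}⁺: BH→ACN adds A, C, N; A→EH adds E → {A, B, C, E, H, N}. Minimal: {H}⁺ = {H}; {B}⁺ = {B} — none reach the full schema.
{B, N}⁺: N→AEH adds A, E, H; BH→ACN adds C → {A, B, C, E, H, N}. Minimal: {N}⁺ = {A, E, H, N}; {B}⁺ = {B} — none reach the full schema.

{A, B}, {B, H}, {B, N}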